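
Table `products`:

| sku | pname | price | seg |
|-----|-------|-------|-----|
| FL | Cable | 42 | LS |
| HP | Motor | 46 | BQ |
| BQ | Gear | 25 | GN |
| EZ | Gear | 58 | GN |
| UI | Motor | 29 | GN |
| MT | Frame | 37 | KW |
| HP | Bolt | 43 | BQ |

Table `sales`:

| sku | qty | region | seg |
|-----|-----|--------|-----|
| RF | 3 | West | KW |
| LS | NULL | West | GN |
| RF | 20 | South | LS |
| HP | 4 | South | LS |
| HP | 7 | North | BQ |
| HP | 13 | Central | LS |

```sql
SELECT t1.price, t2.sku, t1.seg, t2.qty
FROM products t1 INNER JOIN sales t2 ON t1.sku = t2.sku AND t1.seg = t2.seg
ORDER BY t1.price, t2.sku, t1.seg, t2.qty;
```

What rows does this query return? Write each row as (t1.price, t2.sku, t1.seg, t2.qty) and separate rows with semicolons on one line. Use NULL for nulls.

INNER JOIN keeps only pairs where the ON condition holds.
Matching on t1.sku = t2.sku AND t1.seg = t2.seg.
- t1 (sku=FL, seg=LS) has no partner → excluded.
- t1 (sku=HP, seg=BQ) pairs with 1 row(s) of t2.
- t1 (sku=BQ, seg=GN) has no partner → excluded.
- t1 (sku=EZ, seg=GN) has no partner → excluded.
- t1 (sku=UI, seg=GN) has no partner → excluded.
- t1 (sku=MT, seg=KW) has no partner → excluded.
- t1 (sku=HP, seg=BQ) pairs with 1 row(s) of t2.
After projecting and ordering:
t1.price | t2.sku | t1.seg | t2.qty
43 | HP | BQ | 7
46 | HP | BQ | 7

(43, HP, BQ, 7); (46, HP, BQ, 7)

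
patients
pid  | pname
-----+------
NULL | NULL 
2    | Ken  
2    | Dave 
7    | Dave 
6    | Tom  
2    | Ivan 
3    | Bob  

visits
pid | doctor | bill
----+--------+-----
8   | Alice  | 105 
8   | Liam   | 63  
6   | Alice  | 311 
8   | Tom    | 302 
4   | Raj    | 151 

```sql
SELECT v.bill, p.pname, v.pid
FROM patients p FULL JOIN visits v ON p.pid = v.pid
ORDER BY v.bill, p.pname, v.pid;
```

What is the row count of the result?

11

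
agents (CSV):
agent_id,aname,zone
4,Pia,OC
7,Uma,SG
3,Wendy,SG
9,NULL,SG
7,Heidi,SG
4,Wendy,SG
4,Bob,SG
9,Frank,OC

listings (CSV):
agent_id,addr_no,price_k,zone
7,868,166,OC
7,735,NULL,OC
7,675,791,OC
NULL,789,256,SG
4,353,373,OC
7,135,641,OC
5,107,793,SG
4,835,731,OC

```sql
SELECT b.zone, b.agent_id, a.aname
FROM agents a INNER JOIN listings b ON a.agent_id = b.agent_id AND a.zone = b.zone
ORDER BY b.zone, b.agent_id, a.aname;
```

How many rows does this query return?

2

INNER JOIN keeps only pairs where the ON condition holds.
Matching on a.agent_id = b.agent_id AND a.zone = b.zone. A NULL in a compared column never satisfies the condition.
- a row (agent_id=4, zone=OC): matches 2 b row(s) → 2 output row(s).
- a row (agent_id=7, zone=SG): no match → dropped.
- a row (agent_id=3, zone=SG): no match → dropped.
- a row (agent_id=9, zone=SG): no match → dropped.
- a row (agent_id=7, zone=SG): no match → dropped.
- a row (agent_id=4, zone=SG): no match → dropped.
- a row (agent_id=4, zone=SG): no match → dropped.
- a row (agent_id=9, zone=OC): no match → dropped.
Total: 2 rows.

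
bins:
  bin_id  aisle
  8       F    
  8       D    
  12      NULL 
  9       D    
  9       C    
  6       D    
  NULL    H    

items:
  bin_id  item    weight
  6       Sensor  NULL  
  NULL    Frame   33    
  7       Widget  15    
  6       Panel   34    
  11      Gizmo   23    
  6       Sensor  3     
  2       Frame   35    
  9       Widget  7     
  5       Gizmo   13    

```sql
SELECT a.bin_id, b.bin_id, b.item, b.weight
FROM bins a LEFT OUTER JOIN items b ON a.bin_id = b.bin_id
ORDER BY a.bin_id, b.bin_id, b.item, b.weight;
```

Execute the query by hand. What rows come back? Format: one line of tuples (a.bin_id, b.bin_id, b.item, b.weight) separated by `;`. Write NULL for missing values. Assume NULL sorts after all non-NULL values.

(6, 6, Panel, 34); (6, 6, Sensor, 3); (6, 6, Sensor, NULL); (8, NULL, NULL, NULL); (8, NULL, NULL, NULL); (9, 9, Widget, 7); (9, 9, Widget, 7); (12, NULL, NULL, NULL); (NULL, NULL, NULL, NULL)

LEFT JOIN keeps every row from `bins`; unmatched rows get NULL for `items`'s columns.
Matching on a.bin_id = b.bin_id. A NULL in a compared column never satisfies the condition.
Matched pairs: 5; unmatched a rows kept: 4.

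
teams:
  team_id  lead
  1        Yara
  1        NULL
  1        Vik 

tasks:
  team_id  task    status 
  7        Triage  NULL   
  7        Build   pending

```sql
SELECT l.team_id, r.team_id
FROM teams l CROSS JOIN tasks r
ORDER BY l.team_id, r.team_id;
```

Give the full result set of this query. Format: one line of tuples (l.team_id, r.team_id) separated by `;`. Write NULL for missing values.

(1, 7); (1, 7); (1, 7); (1, 7); (1, 7); (1, 7)

CROSS JOIN pairs every row of `teams` with every row of `tasks`: 3 × 2 = 6 rows.
After projecting and ordering:
l.team_id | r.team_id
1 | 7
1 | 7
1 | 7
1 | 7
1 | 7
1 | 7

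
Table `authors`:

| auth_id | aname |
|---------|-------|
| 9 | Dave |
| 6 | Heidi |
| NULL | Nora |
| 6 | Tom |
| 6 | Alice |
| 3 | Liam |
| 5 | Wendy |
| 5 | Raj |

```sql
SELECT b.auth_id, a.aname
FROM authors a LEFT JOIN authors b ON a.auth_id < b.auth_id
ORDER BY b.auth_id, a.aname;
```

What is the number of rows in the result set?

19

LEFT JOIN keeps every row from `authors a`; unmatched rows get NULL for `authors b`'s columns.
Matching on a.auth_id < b.auth_id. A NULL in a compared column never satisfies the condition.
Matched pairs: 17; unmatched a rows kept: 2.
Total: 17 matched + 2 padded = 19 rows.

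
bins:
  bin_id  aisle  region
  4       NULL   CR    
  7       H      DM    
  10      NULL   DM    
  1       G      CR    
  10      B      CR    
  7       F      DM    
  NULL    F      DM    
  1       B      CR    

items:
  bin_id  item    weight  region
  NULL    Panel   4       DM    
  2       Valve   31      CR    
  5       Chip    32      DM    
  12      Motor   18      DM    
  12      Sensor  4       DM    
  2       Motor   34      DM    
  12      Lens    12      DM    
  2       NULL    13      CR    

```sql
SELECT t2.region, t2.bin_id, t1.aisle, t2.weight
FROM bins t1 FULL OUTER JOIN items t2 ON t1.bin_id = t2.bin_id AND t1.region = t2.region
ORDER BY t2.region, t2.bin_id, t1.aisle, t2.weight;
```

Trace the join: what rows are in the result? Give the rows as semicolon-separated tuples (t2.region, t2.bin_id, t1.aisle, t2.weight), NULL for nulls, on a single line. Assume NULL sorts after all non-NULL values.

(CR, 2, NULL, 13); (CR, 2, NULL, 31); (DM, 2, NULL, 34); (DM, 5, NULL, 32); (DM, 12, NULL, 4); (DM, 12, NULL, 12); (DM, 12, NULL, 18); (DM, NULL, NULL, 4); (NULL, NULL, B, NULL); (NULL, NULL, B, NULL); (NULL, NULL, F, NULL); (NULL, NULL, F, NULL); (NULL, NULL, G, NULL); (NULL, NULL, H, NULL); (NULL, NULL, NULL, NULL); (NULL, NULL, NULL, NULL)

FULL OUTER JOIN keeps every row from both sides; unmatched rows get NULL for the other side's columns.
Matching on t1.bin_id = t2.bin_id AND t1.region = t2.region. A NULL in a compared column never satisfies the condition.
- t1[0] bin_id=4, region=CR → no match; kept with NULLs on the t2 side.
- t1[1] bin_id=7, region=DM → no match; kept with NULLs on the t2 side.
- t1[2] bin_id=10, region=DM → no match; kept with NULLs on the t2 side.
- t1[3] bin_id=1, region=CR → no match; kept with NULLs on the t2 side.
- t1[4] bin_id=10, region=CR → no match; kept with NULLs on the t2 side.
- t1[5] bin_id=7, region=DM → no match; kept with NULLs on the t2 side.
- t1[6] bin_id=NULL, region=DM → no match; kept with NULLs on the t2 side.
- t1[7] bin_id=1, region=CR → no match; kept with NULLs on the t2 side.
- 8 t2 row(s) had no t1 match → kept, t1 columns NULL.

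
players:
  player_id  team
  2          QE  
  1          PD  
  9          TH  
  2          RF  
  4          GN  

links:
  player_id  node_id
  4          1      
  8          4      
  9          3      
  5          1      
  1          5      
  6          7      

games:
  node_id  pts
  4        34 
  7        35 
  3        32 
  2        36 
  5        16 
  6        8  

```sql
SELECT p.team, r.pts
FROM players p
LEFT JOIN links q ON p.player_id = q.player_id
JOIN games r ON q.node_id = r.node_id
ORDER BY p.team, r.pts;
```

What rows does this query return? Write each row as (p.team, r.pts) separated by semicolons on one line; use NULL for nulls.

Joins associate left-to-right: players LEFT JOIN links on player_id gives 5 intermediate row(s).
Then INNER JOIN `games r` on node_id: keep only rows whose q.node_id appears in r.

(PD, 16); (TH, 32)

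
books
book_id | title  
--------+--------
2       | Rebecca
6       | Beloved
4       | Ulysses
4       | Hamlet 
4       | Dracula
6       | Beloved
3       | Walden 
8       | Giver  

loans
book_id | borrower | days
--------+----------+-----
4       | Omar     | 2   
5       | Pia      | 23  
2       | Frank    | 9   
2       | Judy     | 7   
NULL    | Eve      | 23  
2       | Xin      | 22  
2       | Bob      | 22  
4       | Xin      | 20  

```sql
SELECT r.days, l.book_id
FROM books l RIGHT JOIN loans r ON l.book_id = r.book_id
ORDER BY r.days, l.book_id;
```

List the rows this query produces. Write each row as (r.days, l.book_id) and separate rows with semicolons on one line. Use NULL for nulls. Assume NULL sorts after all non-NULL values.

RIGHT JOIN keeps every row from `loans`; unmatched rows get NULL for `books`'s columns.
Matching on l.book_id = r.book_id. A NULL in a compared column never satisfies the condition.
- l row (book_id=2): matches 4 r row(s) → 4 output row(s).
- l row (book_id=6): no match.
- l row (book_id=4): matches 2 r row(s) → 2 output row(s).
- l row (book_id=4): matches 2 r row(s) → 2 output row(s).
- l row (book_id=4): matches 2 r row(s) → 2 output row(s).
- l row (book_id=6): no match.
- l row (book_id=3): no match.
- l row (book_id=8): no match.
- 2 row(s) from r found no l partner → padded with NULL.

(2, 4); (2, 4); (2, 4); (7, 2); (9, 2); (20, 4); (20, 4); (20, 4); (22, 2); (22, 2); (23, NULL); (23, NULL)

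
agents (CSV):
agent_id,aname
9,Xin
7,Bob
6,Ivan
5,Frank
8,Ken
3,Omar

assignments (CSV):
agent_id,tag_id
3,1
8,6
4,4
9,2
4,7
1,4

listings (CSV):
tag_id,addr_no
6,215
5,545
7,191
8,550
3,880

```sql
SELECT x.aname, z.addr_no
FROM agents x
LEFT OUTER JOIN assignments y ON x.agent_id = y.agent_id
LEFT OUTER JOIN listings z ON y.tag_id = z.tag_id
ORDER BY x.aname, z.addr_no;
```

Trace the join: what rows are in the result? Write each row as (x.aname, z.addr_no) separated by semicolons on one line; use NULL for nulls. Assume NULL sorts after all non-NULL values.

Evaluate left to right. First `agents x LEFT JOIN assignments y` on agent_id: 6 row(s).
Then LEFT JOIN `listings z` on tag_id: each of those 6 rows is kept; rows whose y.tag_id has no match in z get NULL for z's columns.

(Bob, NULL); (Frank, NULL); (Ivan, NULL); (Ken, 215); (Omar, NULL); (Xin, NULL)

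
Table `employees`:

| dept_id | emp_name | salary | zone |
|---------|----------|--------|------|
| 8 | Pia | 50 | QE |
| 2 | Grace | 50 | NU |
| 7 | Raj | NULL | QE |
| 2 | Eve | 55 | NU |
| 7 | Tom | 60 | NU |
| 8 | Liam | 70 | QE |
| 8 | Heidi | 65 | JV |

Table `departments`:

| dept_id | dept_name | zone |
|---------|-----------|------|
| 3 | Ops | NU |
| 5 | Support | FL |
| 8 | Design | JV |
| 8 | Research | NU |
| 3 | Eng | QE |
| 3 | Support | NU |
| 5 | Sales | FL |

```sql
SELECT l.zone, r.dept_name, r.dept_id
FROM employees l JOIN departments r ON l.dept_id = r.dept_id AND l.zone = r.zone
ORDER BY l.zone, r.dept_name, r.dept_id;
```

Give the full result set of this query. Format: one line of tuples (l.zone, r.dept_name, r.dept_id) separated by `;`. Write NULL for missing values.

INNER JOIN keeps only pairs where the ON condition holds.
Matching on l.dept_id = r.dept_id AND l.zone = r.zone.
- l row (dept_id=8, zone=QE): no match → dropped.
- l row (dept_id=2, zone=NU): no match → dropped.
- l row (dept_id=7, zone=QE): no match → dropped.
- l row (dept_id=2, zone=NU): no match → dropped.
- l row (dept_id=7, zone=NU): no match → dropped.
- l row (dept_id=8, zone=QE): no match → dropped.
- l row (dept_id=8, zone=JV): matches 1 r row(s) → 1 output row(s).
After projecting and ordering:
l.zone | r.dept_name | r.dept_id
JV | Design | 8

(JV, Design, 8)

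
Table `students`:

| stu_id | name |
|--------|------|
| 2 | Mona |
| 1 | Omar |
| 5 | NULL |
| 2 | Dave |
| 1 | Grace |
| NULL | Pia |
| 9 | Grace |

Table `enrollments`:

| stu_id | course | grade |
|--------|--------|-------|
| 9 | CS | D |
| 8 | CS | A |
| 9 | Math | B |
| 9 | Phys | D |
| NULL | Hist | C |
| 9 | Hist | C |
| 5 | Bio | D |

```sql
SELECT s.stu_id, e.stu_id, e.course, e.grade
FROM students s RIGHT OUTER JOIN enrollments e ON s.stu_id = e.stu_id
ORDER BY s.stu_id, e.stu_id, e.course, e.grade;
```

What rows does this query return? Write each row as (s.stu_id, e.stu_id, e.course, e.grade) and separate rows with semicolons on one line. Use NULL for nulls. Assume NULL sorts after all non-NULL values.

(5, 5, Bio, D); (9, 9, CS, D); (9, 9, Hist, C); (9, 9, Math, B); (9, 9, Phys, D); (NULL, 8, CS, A); (NULL, NULL, Hist, C)

RIGHT JOIN keeps every row from `enrollments`; unmatched rows get NULL for `students`'s columns.
Matching on s.stu_id = e.stu_id. A NULL in a compared column never satisfies the condition.
Matched pairs: 5; unmatched e rows kept: 2.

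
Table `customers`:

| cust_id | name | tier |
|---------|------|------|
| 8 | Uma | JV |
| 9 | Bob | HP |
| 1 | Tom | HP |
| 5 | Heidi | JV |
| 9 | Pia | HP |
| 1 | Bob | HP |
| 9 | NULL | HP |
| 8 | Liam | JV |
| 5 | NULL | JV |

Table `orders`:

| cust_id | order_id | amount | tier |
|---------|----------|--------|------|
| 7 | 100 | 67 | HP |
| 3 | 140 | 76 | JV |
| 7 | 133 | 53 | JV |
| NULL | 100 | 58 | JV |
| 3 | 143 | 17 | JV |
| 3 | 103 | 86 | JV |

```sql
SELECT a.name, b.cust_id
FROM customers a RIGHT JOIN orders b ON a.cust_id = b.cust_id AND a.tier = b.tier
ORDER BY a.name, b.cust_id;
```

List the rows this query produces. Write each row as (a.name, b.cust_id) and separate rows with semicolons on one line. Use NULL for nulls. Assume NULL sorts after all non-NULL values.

(NULL, 3); (NULL, 3); (NULL, 3); (NULL, 7); (NULL, 7); (NULL, NULL)

RIGHT JOIN keeps every row from `orders`; unmatched rows get NULL for `customers`'s columns.
Matching on a.cust_id = b.cust_id AND a.tier = b.tier. A NULL in a compared column never satisfies the condition.
- a (cust_id=8, tier=JV) has no partner in b.
- a (cust_id=9, tier=HP) has no partner in b.
- a (cust_id=1, tier=HP) has no partner in b.
- a (cust_id=5, tier=JV) has no partner in b.
- a (cust_id=9, tier=HP) has no partner in b.
- a (cust_id=1, tier=HP) has no partner in b.
- a (cust_id=9, tier=HP) has no partner in b.
- a (cust_id=8, tier=JV) has no partner in b.
- a (cust_id=5, tier=JV) has no partner in b.
- 6 row(s) from b found no a partner → padded with NULL.
After projecting and ordering:
a.name | b.cust_id
NULL | 3
NULL | 3
NULL | 3
NULL | 7
NULL | 7
NULL | NULL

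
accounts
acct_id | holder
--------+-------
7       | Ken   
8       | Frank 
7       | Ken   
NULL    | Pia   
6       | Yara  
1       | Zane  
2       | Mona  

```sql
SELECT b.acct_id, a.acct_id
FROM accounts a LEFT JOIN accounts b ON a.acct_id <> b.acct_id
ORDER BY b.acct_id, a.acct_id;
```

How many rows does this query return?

29

LEFT JOIN keeps every row from `accounts a`; unmatched rows get NULL for `accounts b`'s columns.
Matching on a.acct_id <> b.acct_id. A NULL in a compared column never satisfies the condition.
- a[0] acct_id=7 → 4 match(es) in b → 4 row(s).
- a[1] acct_id=8 → 5 match(es) in b → 5 row(s).
- a[2] acct_id=7 → 4 match(es) in b → 4 row(s).
- a[3] acct_id=NULL → no match; kept with NULLs on the b side.
- a[4] acct_id=6 → 5 match(es) in b → 5 row(s).
- a[5] acct_id=1 → 5 match(es) in b → 5 row(s).
- a[6] acct_id=2 → 5 match(es) in b → 5 row(s).
Total: 28 matched + 1 padded = 29 rows.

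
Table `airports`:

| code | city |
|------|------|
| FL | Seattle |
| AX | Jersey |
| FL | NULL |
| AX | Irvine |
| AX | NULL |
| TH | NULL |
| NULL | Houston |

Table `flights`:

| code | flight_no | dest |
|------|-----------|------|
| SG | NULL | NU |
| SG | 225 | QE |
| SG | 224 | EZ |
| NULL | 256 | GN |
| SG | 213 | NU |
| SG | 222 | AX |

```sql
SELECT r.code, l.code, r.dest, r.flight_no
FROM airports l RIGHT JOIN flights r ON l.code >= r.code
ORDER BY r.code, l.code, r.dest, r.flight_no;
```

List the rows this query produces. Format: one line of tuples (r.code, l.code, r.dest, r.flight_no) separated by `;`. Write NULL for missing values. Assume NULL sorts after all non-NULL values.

(SG, TH, AX, 222); (SG, TH, EZ, 224); (SG, TH, NU, 213); (SG, TH, NU, NULL); (SG, TH, QE, 225); (NULL, NULL, GN, 256)

RIGHT JOIN keeps every row from `flights`; unmatched rows get NULL for `airports`'s columns.
Matching on l.code >= r.code. A NULL in a compared column never satisfies the condition.
Matched pairs: 5; unmatched r rows kept: 1.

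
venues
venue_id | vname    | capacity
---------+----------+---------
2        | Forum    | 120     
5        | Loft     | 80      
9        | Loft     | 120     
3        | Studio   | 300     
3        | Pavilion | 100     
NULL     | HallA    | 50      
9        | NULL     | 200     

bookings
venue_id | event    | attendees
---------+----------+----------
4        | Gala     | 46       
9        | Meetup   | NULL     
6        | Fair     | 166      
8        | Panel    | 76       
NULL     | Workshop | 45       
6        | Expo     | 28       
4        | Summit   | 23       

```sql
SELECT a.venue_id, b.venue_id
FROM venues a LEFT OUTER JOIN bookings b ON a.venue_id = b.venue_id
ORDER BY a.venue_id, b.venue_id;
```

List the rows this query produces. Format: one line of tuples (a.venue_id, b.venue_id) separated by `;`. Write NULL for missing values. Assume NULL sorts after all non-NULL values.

LEFT JOIN keeps every row from `venues`; unmatched rows get NULL for `bookings`'s columns.
Matching on a.venue_id = b.venue_id. A NULL in a compared column never satisfies the condition.
- venue_id=2: no b row matches, row kept with b columns NULL.
- venue_id=5: no b row matches, row kept with b columns NULL.
- venue_id=9: 1 matching b row(s), so 1 row(s) emitted.
- venue_id=3: no b row matches, row kept with b columns NULL.
- venue_id=3: no b row matches, row kept with b columns NULL.
- venue_id=NULL: no b row matches, row kept with b columns NULL.
- venue_id=9: 1 matching b row(s), so 1 row(s) emitted.
After projecting and ordering:
a.venue_id | b.venue_id
2 | NULL
3 | NULL
3 | NULL
5 | NULL
9 | 9
9 | 9
NULL | NULL

(2, NULL); (3, NULL); (3, NULL); (5, NULL); (9, 9); (9, 9); (NULL, NULL)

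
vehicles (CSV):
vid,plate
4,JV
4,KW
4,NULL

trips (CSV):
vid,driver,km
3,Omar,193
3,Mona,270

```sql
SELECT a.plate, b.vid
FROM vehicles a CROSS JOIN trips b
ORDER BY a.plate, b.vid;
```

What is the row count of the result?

6

CROSS JOIN pairs every row of `vehicles` with every row of `trips`: 3 × 2 = 6 rows.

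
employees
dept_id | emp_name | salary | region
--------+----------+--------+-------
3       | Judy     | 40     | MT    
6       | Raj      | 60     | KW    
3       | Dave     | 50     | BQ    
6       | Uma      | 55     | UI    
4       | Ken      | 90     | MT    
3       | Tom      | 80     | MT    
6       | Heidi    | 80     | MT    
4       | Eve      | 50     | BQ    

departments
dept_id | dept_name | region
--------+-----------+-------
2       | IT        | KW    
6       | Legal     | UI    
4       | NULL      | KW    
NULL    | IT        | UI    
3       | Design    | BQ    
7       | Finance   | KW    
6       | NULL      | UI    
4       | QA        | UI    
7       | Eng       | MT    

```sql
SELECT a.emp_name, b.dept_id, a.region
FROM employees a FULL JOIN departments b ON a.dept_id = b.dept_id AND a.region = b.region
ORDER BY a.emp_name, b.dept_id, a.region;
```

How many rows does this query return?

15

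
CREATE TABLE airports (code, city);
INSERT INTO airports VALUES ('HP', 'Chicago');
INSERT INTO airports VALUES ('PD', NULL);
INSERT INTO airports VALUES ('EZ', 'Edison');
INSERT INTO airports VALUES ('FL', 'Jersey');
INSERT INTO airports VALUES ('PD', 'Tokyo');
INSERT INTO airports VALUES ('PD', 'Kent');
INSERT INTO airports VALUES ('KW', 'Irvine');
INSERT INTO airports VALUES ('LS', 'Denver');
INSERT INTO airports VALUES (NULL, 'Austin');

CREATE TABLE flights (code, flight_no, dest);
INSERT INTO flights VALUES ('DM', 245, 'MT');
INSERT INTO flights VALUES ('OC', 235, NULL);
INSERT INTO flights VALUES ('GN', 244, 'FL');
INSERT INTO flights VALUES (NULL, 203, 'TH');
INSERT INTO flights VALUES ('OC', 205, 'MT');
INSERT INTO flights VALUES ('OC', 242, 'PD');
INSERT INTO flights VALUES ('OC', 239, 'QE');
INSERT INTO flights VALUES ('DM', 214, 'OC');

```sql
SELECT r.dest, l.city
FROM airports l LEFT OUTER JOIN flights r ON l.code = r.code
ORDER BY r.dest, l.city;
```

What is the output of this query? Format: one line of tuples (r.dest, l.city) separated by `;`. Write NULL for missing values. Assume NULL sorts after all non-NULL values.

(NULL, Austin); (NULL, Chicago); (NULL, Denver); (NULL, Edison); (NULL, Irvine); (NULL, Jersey); (NULL, Kent); (NULL, Tokyo); (NULL, NULL)

LEFT JOIN keeps every row from `airports`; unmatched rows get NULL for `flights`'s columns.
Matching on l.code = r.code. A NULL in a compared column never satisfies the condition.
- l[0] code=HP → no match; kept with NULLs on the r side.
- l[1] code=PD → no match; kept with NULLs on the r side.
- l[2] code=EZ → no match; kept with NULLs on the r side.
- l[3] code=FL → no match; kept with NULLs on the r side.
- l[4] code=PD → no match; kept with NULLs on the r side.
- l[5] code=PD → no match; kept with NULLs on the r side.
- l[6] code=KW → no match; kept with NULLs on the r side.
- l[7] code=LS → no match; kept with NULLs on the r side.
- l[8] code=NULL → no match; kept with NULLs on the r side.
After projecting and ordering:
r.dest | l.city
NULL | Austin
NULL | Chicago
NULL | Denver
NULL | Edison
NULL | Irvine
NULL | Jersey
NULL | Kent
NULL | Tokyo
NULL | NULL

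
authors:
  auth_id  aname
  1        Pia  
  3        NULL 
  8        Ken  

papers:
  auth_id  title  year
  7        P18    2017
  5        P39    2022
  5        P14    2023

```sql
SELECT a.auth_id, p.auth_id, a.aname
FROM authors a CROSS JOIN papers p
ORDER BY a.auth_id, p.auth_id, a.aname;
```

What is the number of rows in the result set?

9

CROSS JOIN pairs every row of `authors` with every row of `papers`: 3 × 3 = 9 rows.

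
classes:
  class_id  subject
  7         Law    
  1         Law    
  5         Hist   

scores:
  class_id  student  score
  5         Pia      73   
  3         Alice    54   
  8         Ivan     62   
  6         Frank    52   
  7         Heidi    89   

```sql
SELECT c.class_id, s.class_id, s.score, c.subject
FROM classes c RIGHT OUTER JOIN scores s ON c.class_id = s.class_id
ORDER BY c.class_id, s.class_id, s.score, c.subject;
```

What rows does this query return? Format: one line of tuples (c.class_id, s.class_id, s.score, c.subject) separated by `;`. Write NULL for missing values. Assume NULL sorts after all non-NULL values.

(5, 5, 73, Hist); (7, 7, 89, Law); (NULL, 3, 54, NULL); (NULL, 6, 52, NULL); (NULL, 8, 62, NULL)

RIGHT JOIN keeps every row from `scores`; unmatched rows get NULL for `classes`'s columns.
Matching on c.class_id = s.class_id.
Matched pairs: 2; unmatched s rows kept: 3.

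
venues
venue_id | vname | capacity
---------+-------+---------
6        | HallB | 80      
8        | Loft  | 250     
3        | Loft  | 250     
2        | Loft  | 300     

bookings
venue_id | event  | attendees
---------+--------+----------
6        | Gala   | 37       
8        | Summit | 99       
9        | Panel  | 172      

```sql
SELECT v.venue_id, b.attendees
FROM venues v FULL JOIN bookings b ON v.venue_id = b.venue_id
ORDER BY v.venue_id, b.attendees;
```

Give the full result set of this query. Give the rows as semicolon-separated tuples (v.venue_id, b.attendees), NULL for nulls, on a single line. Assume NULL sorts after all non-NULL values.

(2, NULL); (3, NULL); (6, 37); (8, 99); (NULL, 172)

FULL OUTER JOIN keeps every row from both sides; unmatched rows get NULL for the other side's columns.
Matching on v.venue_id = b.venue_id.
- venue_id=6: 1 matching b row(s), so 1 row(s) emitted.
- venue_id=8: 1 matching b row(s), so 1 row(s) emitted.
- venue_id=3: no b row matches, row kept with b columns NULL.
- venue_id=2: no b row matches, row kept with b columns NULL.
- 1 row(s) from b found no v partner → padded with NULL.
After projecting and ordering:
v.venue_id | b.attendees
2 | NULL
3 | NULL
6 | 37
8 | 99
NULL | 172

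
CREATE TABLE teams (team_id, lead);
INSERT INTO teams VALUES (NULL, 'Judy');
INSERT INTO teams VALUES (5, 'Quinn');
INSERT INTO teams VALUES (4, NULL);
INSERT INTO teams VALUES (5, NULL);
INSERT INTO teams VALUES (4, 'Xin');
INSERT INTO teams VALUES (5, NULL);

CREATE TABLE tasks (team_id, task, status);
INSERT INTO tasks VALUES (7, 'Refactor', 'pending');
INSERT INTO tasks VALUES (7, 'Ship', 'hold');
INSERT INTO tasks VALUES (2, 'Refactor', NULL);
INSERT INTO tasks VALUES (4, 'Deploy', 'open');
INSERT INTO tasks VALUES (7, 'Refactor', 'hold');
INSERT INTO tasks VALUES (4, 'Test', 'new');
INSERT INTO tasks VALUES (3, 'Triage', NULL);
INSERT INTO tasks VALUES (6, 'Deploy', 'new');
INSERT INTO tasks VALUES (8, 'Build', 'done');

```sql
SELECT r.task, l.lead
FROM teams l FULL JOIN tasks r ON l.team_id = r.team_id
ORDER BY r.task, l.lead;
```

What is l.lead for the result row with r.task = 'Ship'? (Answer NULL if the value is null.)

NULL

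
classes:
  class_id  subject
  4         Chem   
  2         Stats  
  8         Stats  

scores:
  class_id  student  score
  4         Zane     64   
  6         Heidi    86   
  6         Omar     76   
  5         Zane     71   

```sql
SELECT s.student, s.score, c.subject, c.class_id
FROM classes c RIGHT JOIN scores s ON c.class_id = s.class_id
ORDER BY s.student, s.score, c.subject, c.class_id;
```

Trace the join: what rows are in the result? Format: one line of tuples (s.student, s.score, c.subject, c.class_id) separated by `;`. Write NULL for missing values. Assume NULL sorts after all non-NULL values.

RIGHT JOIN keeps every row from `scores`; unmatched rows get NULL for `classes`'s columns.
Matching on c.class_id = s.class_id.
- c[0] class_id=4 → 1 match(es) in s → 1 row(s).
- c[1] class_id=2 → no match.
- c[2] class_id=8 → no match.
- 3 s row(s) had no c match → kept, c columns NULL.
After projecting and ordering:
s.student | s.score | c.subject | c.class_id
Heidi | 86 | NULL | NULL
Omar | 76 | NULL | NULL
Zane | 64 | Chem | 4
Zane | 71 | NULL | NULL

(Heidi, 86, NULL, NULL); (Omar, 76, NULL, NULL); (Zane, 64, Chem, 4); (Zane, 71, NULL, NULL)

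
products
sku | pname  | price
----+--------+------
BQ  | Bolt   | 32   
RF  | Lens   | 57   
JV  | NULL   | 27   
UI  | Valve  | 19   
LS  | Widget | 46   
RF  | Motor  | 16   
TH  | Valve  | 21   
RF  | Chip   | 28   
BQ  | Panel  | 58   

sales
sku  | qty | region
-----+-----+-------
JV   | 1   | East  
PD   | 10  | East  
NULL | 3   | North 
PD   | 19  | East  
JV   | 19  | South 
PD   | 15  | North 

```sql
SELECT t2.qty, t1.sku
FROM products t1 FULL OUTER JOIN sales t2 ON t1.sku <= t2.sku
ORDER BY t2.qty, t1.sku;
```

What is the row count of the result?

FULL OUTER JOIN keeps every row from both sides; unmatched rows get NULL for the other side's columns.
Matching on t1.sku <= t2.sku. A NULL in a compared column never satisfies the condition.
- sku=BQ: 5 matching t2 row(s), so 5 row(s) emitted.
- sku=RF: no t2 row matches, row kept with t2 columns NULL.
- sku=JV: 5 matching t2 row(s), so 5 row(s) emitted.
- sku=UI: no t2 row matches, row kept with t2 columns NULL.
- sku=LS: 3 matching t2 row(s), so 3 row(s) emitted.
- sku=RF: no t2 row matches, row kept with t2 columns NULL.
- sku=TH: no t2 row matches, row kept with t2 columns NULL.
- sku=RF: no t2 row matches, row kept with t2 columns NULL.
- sku=BQ: 5 matching t2 row(s), so 5 row(s) emitted.
- plus 1 unmatched t2 row(s), each kept with NULL t1 columns.
Total: 18 matched + 6 padded = 24 rows.

24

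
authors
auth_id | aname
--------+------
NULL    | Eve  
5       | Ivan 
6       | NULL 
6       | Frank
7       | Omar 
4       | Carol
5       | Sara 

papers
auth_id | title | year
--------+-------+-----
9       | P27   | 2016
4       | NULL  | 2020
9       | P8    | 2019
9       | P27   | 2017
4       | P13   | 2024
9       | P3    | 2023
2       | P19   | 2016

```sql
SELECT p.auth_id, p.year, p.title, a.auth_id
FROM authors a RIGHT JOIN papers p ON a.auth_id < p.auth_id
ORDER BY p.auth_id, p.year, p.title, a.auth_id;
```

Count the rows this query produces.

27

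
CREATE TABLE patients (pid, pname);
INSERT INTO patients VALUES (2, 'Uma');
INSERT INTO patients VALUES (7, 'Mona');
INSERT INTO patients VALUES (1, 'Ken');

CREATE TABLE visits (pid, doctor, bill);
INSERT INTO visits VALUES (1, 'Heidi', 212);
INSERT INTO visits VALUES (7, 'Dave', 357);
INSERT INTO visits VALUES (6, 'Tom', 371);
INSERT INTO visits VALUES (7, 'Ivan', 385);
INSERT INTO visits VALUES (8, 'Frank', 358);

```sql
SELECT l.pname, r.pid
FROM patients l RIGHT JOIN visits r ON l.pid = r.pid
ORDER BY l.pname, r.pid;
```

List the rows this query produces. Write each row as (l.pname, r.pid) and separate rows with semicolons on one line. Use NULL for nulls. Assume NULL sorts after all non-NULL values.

(Ken, 1); (Mona, 7); (Mona, 7); (NULL, 6); (NULL, 8)

RIGHT JOIN keeps every row from `visits`; unmatched rows get NULL for `patients`'s columns.
Matching on l.pid = r.pid.
Matched pairs: 3; unmatched r rows kept: 2.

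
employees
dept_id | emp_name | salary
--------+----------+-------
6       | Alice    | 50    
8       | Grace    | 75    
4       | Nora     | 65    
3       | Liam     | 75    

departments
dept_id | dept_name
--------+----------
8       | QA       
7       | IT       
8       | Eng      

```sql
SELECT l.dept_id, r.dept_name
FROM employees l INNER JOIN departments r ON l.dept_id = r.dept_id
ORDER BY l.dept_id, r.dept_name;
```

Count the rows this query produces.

2

INNER JOIN keeps only pairs where the ON condition holds.
Matching on l.dept_id = r.dept_id.
Matched pairs: 2.
Total: 2 rows.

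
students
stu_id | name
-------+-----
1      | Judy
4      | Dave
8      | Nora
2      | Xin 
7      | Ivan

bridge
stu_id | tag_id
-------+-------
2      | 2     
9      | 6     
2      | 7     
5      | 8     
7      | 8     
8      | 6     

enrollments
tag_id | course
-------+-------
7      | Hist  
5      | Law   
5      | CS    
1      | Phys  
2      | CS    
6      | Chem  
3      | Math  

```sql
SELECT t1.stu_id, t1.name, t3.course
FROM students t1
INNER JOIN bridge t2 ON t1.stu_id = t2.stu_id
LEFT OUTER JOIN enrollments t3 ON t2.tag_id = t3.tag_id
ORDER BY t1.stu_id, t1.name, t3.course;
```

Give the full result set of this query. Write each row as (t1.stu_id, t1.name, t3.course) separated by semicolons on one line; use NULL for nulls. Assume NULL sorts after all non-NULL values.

(2, Xin, CS); (2, Xin, Hist); (7, Ivan, NULL); (8, Nora, Chem)

Joins associate left-to-right: students INNER JOIN bridge on stu_id gives 4 intermediate row(s).
Then LEFT JOIN `enrollments t3` on tag_id: each of those 4 rows is kept; rows whose t2.tag_id has no match in t3 get NULL for t3's columns.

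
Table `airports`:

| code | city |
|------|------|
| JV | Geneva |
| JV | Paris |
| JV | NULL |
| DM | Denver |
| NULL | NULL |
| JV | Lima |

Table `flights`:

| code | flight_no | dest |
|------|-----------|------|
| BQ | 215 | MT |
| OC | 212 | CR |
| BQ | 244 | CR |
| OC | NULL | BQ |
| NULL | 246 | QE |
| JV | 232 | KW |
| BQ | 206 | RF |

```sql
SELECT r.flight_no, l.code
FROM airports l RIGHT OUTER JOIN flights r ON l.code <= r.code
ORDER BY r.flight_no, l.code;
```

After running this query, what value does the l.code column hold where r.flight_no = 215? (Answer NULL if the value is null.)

RIGHT JOIN keeps every row from `flights`; unmatched rows get NULL for `airports`'s columns.
Matching on l.code <= r.code. A NULL in a compared column never satisfies the condition.
- l[0] code=JV → 3 match(es) in r → 3 row(s).
- l[1] code=JV → 3 match(es) in r → 3 row(s).
- l[2] code=JV → 3 match(es) in r → 3 row(s).
- l[3] code=DM → 3 match(es) in r → 3 row(s).
- l[4] code=NULL → no match.
- l[5] code=JV → 3 match(es) in r → 3 row(s).
- 4 row(s) from r found no l partner → padded with NULL.

NULL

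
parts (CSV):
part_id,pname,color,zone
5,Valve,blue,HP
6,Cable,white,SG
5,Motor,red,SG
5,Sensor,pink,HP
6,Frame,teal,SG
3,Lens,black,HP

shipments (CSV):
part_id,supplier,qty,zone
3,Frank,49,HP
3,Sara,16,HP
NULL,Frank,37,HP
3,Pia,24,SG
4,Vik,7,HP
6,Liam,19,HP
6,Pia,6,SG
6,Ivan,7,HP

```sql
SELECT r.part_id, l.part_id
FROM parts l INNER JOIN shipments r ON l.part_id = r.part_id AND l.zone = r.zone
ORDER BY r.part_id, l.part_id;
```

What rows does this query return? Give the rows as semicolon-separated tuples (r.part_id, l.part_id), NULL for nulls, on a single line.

(3, 3); (3, 3); (6, 6); (6, 6)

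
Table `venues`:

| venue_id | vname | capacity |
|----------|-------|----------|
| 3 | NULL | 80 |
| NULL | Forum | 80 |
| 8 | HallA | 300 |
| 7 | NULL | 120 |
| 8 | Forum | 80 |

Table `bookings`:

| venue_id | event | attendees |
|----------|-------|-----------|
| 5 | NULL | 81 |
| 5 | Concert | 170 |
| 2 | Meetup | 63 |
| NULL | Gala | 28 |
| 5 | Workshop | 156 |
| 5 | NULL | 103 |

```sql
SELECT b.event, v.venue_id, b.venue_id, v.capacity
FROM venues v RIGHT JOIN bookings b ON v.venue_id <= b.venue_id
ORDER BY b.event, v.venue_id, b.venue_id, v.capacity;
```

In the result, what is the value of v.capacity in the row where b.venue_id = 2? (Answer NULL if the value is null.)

NULL

RIGHT JOIN keeps every row from `bookings`; unmatched rows get NULL for `venues`'s columns.
Matching on v.venue_id <= b.venue_id. A NULL in a compared column never satisfies the condition.
Matched pairs: 4; unmatched b rows kept: 2.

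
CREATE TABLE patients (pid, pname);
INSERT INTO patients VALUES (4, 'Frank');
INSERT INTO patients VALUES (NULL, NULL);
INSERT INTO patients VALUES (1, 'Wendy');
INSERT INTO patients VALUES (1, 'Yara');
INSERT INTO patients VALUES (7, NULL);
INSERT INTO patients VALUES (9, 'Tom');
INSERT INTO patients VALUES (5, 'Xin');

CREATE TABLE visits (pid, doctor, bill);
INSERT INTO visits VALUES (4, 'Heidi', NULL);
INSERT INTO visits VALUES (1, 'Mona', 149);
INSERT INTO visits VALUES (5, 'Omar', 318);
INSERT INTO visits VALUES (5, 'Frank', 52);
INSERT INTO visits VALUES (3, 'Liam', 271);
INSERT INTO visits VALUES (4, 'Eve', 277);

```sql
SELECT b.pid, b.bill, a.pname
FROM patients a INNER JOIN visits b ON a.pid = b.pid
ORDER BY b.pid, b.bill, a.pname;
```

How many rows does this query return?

6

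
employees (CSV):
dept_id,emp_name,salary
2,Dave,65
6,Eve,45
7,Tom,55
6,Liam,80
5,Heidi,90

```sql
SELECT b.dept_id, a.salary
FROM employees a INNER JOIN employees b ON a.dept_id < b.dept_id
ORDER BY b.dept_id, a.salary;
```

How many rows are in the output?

9

INNER JOIN keeps only pairs where the ON condition holds.
Matching on a.dept_id < b.dept_id.
- a row (dept_id=2): matches 4 b row(s) → 4 output row(s).
- a row (dept_id=6): matches 1 b row(s) → 1 output row(s).
- a row (dept_id=7): no match → dropped.
- a row (dept_id=6): matches 1 b row(s) → 1 output row(s).
- a row (dept_id=5): matches 3 b row(s) → 3 output row(s).
Total: 9 rows.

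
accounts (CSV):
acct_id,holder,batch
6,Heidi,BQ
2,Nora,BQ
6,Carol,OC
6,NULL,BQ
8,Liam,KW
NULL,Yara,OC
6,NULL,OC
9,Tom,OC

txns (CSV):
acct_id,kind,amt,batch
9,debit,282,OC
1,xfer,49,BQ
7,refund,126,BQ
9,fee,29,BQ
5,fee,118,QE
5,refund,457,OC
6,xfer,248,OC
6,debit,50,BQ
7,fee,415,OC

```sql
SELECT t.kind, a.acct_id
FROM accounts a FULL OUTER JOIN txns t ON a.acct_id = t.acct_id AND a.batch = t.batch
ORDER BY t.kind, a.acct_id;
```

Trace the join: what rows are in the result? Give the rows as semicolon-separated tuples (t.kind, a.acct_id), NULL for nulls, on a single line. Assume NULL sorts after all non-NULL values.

FULL OUTER JOIN keeps every row from both sides; unmatched rows get NULL for the other side's columns.
Matching on a.acct_id = t.acct_id AND a.batch = t.batch. A NULL in a compared column never satisfies the condition.
Matched pairs: 5; unmatched a rows kept: 3; unmatched t rows kept: 6.

(debit, 6); (debit, 6); (debit, 9); (fee, NULL); (fee, NULL); (fee, NULL); (refund, NULL); (refund, NULL); (xfer, 6); (xfer, 6); (xfer, NULL); (NULL, 2); (NULL, 8); (NULL, NULL)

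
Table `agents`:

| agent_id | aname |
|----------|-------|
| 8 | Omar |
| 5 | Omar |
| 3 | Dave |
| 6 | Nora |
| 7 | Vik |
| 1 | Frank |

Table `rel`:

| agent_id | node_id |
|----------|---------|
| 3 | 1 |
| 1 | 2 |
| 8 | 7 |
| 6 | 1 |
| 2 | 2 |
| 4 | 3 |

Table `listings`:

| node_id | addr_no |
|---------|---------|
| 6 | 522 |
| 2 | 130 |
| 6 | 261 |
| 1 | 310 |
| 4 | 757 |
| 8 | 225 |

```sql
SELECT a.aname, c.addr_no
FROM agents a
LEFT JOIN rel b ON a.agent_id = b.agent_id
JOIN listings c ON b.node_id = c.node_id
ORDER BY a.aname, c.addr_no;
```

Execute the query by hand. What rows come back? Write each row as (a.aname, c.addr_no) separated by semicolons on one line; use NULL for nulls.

Step 1 — a LEFT JOIN b on agent_id → 6 row(s).
Then INNER JOIN `listings c` on node_id: keep only rows whose b.node_id appears in c.

(Dave, 310); (Frank, 130); (Nora, 310)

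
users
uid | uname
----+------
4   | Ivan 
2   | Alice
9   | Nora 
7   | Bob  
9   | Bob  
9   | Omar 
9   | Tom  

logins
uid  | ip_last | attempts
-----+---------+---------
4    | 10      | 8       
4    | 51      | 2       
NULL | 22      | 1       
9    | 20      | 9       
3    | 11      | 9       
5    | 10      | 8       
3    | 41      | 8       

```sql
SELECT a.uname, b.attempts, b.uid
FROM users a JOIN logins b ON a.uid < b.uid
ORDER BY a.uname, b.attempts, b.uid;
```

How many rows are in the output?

INNER JOIN keeps only pairs where the ON condition holds.
Matching on a.uid < b.uid. A NULL in a compared column never satisfies the condition.
- uid=4: 2 matching b row(s), so 2 row(s) emitted.
- uid=2: 6 matching b row(s), so 6 row(s) emitted.
- uid=9: no matching b row, dropped.
- uid=7: 1 matching b row(s), so 1 row(s) emitted.
- uid=9: no matching b row, dropped.
- uid=9: no matching b row, dropped.
- uid=9: no matching b row, dropped.
Total: 9 rows.

9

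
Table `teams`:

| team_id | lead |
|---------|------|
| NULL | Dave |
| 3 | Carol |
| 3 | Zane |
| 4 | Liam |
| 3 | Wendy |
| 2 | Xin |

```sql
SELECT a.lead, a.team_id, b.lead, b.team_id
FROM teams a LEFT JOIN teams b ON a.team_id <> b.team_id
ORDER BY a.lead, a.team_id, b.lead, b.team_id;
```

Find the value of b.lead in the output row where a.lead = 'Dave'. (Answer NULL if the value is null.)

NULL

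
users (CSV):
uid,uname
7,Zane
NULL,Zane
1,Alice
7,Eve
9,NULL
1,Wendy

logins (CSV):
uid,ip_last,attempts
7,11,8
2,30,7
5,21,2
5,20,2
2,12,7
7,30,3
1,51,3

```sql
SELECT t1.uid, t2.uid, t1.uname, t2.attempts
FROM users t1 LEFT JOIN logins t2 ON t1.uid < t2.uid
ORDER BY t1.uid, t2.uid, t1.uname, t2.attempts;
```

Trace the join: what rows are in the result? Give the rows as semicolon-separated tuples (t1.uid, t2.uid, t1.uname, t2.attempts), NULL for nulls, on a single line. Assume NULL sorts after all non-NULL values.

LEFT JOIN keeps every row from `users`; unmatched rows get NULL for `logins`'s columns.
Matching on t1.uid < t2.uid. A NULL in a compared column never satisfies the condition.
- t1 row (uid=7): no match → kept, t2 columns NULL.
- t1 row (uid=NULL): no match → kept, t2 columns NULL.
- t1 row (uid=1): matches 6 t2 row(s) → 6 output row(s).
- t1 row (uid=7): no match → kept, t2 columns NULL.
- t1 row (uid=9): no match → kept, t2 columns NULL.
- t1 row (uid=1): matches 6 t2 row(s) → 6 output row(s).

(1, 2, Alice, 7); (1, 2, Alice, 7); (1, 2, Wendy, 7); (1, 2, Wendy, 7); (1, 5, Alice, 2); (1, 5, Alice, 2); (1, 5, Wendy, 2); (1, 5, Wendy, 2); (1, 7, Alice, 3); (1, 7, Alice, 8); (1, 7, Wendy, 3); (1, 7, Wendy, 8); (7, NULL, Eve, NULL); (7, NULL, Zane, NULL); (9, NULL, NULL, NULL); (NULL, NULL, Zane, NULL)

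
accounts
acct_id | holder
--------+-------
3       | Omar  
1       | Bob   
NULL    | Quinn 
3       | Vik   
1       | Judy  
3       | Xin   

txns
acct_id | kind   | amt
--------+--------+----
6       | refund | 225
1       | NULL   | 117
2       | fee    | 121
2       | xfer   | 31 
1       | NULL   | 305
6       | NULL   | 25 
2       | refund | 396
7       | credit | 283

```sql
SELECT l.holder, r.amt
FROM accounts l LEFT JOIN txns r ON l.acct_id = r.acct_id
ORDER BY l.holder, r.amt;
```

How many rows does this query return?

LEFT JOIN keeps every row from `accounts`; unmatched rows get NULL for `txns`'s columns.
Matching on l.acct_id = r.acct_id. A NULL in a compared column never satisfies the condition.
- l (acct_id=3) has no partner → padded with NULL.
- l (acct_id=1) pairs with 2 row(s) of r.
- l (acct_id=NULL) has no partner → padded with NULL.
- l (acct_id=3) has no partner → padded with NULL.
- l (acct_id=1) pairs with 2 row(s) of r.
- l (acct_id=3) has no partner → padded with NULL.
Total: 4 matched + 4 padded = 8 rows.

8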